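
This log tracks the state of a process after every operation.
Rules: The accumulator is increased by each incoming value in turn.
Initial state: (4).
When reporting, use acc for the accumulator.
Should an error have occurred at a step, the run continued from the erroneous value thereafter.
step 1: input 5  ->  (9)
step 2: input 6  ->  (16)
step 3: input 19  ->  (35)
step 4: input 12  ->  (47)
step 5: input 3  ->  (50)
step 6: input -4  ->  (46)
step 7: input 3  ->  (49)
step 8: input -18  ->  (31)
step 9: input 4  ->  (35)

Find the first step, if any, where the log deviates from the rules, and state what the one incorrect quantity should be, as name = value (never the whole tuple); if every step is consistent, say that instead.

step 2, acc = 15

Step 1: acc = 4 + 5 = 9 — confirmed correct.
Step 2: acc = 9 + 6 = 15 — the log has a different value.
First deviation found at step 2; the corrected entry is acc = 15.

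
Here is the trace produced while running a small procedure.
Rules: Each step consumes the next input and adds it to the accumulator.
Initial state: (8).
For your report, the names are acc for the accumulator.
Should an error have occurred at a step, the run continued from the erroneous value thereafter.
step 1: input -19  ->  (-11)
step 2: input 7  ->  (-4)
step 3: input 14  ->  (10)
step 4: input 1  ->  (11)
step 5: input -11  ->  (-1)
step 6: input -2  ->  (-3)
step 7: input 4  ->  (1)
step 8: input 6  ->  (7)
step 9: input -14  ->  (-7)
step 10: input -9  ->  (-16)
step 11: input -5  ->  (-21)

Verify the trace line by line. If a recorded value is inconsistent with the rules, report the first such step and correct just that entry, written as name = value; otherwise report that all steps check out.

step 1: acc = 8 + -19 = -11 -> exactly as logged
step 2: acc = -11 + 7 = -4 -> in agreement
step 3: acc = -4 + 14 = 10 -> no discrepancy
step 4: acc = 10 + 1 = 11 -> exactly as logged
step 5: acc = 11 + -11 = 0 -> a discrepancy with the trace
The audit stops at step 5: the recorded entry is wrong and should be acc = 0.

step 5, acc = 0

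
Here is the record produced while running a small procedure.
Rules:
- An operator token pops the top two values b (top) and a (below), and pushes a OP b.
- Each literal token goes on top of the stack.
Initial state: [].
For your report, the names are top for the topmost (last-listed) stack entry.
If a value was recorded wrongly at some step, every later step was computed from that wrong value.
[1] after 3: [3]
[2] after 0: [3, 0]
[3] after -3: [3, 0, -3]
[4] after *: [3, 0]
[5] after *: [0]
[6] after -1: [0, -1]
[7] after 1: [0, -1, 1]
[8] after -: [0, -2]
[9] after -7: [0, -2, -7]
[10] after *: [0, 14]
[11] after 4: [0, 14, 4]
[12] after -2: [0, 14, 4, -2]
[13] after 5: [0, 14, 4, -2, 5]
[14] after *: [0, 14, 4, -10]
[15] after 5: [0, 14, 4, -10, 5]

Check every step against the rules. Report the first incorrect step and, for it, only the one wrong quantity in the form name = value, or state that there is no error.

no error

Recomputing the run from the initial state:
step 1: [3]
step 2: [3, 0]
step 3: [3, 0, -3]
step 4: [3, 0]
step 5: [0]
step 6: [0, -1]
step 7: [0, -1, 1]
step 8: [0, -2]
step 9: [0, -2, -7]
step 10: [0, 14]
step 11: [0, 14, 4]
step 12: [0, 14, 4, -2]
step 13: [0, 14, 4, -2, 5]
step 14: [0, 14, 4, -10]
step 15: [0, 14, 4, -10, 5]
This matches the record at every step.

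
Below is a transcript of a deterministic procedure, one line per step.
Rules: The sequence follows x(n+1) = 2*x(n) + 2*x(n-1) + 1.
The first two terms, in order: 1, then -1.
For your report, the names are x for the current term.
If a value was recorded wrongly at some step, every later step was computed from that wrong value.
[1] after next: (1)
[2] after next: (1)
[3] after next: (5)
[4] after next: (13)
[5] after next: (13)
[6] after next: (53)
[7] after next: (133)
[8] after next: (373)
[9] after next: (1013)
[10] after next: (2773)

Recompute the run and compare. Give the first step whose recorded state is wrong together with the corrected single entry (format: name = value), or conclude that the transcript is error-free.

Step 1: x = 2*(-1) + (2)*(1) + (1) = 1 — checks out.
Step 2: x = 2*(1) + (2)*(-1) + (1) = 1 — agrees with the transcript.
Step 3: x = 2*(1) + (2)*(1) + (1) = 5 — agrees with the transcript.
Step 4: x = 2*(5) + (2)*(1) + (1) = 13 — matches.
Step 5: x = 2*(13) + (2)*(5) + (1) = 37 — the recorded entry deviates here.
Conclusion: step 5 carries the first error; the entry should be x = 37.

step 5, x = 37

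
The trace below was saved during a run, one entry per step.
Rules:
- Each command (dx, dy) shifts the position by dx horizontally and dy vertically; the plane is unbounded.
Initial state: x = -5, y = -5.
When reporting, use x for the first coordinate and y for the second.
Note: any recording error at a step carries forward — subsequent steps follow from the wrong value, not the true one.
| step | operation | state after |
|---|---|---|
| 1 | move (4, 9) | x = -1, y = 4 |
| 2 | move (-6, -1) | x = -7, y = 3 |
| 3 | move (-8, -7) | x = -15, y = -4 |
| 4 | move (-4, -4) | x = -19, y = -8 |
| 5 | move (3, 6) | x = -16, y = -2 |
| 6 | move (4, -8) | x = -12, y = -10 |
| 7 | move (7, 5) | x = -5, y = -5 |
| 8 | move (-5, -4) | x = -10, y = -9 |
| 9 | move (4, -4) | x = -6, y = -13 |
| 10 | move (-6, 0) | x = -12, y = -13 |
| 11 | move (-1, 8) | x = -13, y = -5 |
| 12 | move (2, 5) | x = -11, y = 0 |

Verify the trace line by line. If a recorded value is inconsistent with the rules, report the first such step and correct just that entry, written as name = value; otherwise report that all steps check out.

no error

Step 1: x = -5 + (4) = -1, y = -5 + (9) = 4 — matches.
Step 2: x = -1 + (-6) = -7, y = 4 + (-1) = 3 — in agreement.
Step 3: x = -7 + (-8) = -15, y = 3 + (-7) = -4 — no discrepancy.
Step 4: x = -15 + (-4) = -19, y = -4 + (-4) = -8 — same as recorded.
Step 5: x = -19 + (3) = -16, y = -8 + (6) = -2 — in agreement.
Step 6: x = -16 + (4) = -12, y = -2 + (-8) = -10 — exactly as logged.
Step 7: x = -12 + (7) = -5, y = -10 + (5) = -5 — same as recorded.
Step 8: x = -5 + (-5) = -10, y = -5 + (-4) = -9 — exactly as logged.
Step 9: x = -10 + (4) = -6, y = -9 + (-4) = -13 — same as recorded.
Step 10: x = -6 + (-6) = -12, y = -13 + (0) = -13 — matches.
Step 11: x = -12 + (-1) = -13, y = -13 + (8) = -5 — in agreement.
Step 12: x = -13 + (2) = -11, y = -5 + (5) = 0 — matches.
Every step is consistent.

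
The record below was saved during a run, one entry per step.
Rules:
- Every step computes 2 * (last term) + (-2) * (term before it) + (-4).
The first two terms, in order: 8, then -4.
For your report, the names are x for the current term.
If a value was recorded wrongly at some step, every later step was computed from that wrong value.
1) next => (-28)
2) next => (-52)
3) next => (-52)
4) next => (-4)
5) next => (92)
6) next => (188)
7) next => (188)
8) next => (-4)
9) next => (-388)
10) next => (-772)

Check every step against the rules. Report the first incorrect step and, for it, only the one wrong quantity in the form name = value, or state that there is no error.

step 1: x = 2*(-4) + (-2)*(8) + (-4) = -28 -> confirmed correct
step 2: x = 2*(-28) + (-2)*(-4) + (-4) = -52 -> exactly as logged
step 3: x = 2*(-52) + (-2)*(-28) + (-4) = -52 -> agrees with the record
step 4: x = 2*(-52) + (-2)*(-52) + (-4) = -4 -> exactly as logged
step 5: x = 2*(-4) + (-2)*(-52) + (-4) = 92 -> agrees with the record
step 6: x = 2*(92) + (-2)*(-4) + (-4) = 188 -> confirmed correct
step 7: x = 2*(188) + (-2)*(92) + (-4) = 188 -> in agreement
step 8: x = 2*(188) + (-2)*(188) + (-4) = -4 -> same as recorded
step 9: x = 2*(-4) + (-2)*(188) + (-4) = -388 -> checks out
step 10: x = 2*(-388) + (-2)*(-4) + (-4) = -772 -> verified
Nothing is out of place; the run is error-free.

no error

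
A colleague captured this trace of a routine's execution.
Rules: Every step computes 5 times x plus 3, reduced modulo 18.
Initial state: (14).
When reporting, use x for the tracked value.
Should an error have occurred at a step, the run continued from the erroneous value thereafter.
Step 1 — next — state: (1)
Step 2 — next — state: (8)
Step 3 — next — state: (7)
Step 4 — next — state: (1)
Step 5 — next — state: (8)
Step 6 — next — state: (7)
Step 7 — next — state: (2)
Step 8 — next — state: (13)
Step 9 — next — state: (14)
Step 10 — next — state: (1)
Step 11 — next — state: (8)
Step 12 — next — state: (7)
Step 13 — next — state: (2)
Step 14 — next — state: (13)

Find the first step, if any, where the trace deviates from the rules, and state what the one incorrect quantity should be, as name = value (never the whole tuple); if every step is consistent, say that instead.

step 4, x = 2

Recomputing the run from the initial state:
step 1: x = 1
step 2: x = 8
step 3: x = 7
step 4: x = 2
step 5: x = 13
step 6: x = 14
step 7: x = 1
step 8: x = 8
step 9: x = 7
step 10: x = 2
step 11: x = 13
step 12: x = 14
step 13: x = 1
step 14: x = 8
The first disagreement with the trace is at step 4, where the value should be x = 2.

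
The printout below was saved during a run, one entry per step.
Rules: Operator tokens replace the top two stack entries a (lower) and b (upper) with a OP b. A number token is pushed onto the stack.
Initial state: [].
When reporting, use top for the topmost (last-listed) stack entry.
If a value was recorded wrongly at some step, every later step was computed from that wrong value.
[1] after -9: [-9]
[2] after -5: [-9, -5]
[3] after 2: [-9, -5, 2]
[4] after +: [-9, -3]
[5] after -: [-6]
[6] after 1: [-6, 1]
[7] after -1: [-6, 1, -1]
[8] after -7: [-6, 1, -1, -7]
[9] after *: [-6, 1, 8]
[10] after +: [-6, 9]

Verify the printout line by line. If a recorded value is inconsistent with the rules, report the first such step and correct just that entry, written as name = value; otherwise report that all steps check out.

Recomputing the run from the initial state:
step 1: [-9]
step 2: [-9, -5]
step 3: [-9, -5, 2]
step 4: [-9, -3]
step 5: [-6]
step 6: [-6, 1]
step 7: [-6, 1, -1]
step 8: [-6, 1, -1, -7]
step 9: [-6, 1, 7]
step 10: [-6, 8]
The first disagreement with the printout is at step 9, where the value should be top = 7.

step 9, top = 7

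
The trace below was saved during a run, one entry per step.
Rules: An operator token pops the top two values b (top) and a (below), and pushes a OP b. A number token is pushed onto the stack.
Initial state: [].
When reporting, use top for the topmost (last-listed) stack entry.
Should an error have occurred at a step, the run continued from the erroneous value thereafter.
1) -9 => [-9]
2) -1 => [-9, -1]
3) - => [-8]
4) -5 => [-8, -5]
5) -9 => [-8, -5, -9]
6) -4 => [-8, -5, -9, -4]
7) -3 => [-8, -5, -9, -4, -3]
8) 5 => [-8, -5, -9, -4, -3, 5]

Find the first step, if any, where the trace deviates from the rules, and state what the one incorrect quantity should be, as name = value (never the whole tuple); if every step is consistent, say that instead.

no error

step 1: push -9: top = -9 -> in agreement
step 2: push -1: top = -1 -> checks out
step 3: -9 - -1 = -8 -> checks out
step 4: push -5: top = -5 -> no discrepancy
step 5: push -9: top = -9 -> matches
step 6: push -4: top = -4 -> in agreement
step 7: push -3: top = -3 -> exactly as logged
step 8: push 5: top = 5 -> in agreement
All entries verified; no error found.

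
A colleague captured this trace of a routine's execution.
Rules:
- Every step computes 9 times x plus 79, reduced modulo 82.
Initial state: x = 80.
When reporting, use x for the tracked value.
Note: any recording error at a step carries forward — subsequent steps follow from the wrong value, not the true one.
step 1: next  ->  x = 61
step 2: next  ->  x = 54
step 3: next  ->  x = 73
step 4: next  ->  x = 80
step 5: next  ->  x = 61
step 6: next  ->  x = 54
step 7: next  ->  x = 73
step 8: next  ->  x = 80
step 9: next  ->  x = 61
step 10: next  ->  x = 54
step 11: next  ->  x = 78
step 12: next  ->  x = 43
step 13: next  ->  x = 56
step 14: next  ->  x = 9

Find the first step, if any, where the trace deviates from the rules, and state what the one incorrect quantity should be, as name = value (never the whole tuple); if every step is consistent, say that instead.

step 1: x = (9*80 + 79) mod 82 = 61 -> verified
step 2: x = (9*61 + 79) mod 82 = 54 -> matches
step 3: x = (9*54 + 79) mod 82 = 73 -> agrees with the trace
step 4: x = (9*73 + 79) mod 82 = 80 -> no discrepancy
step 5: x = (9*80 + 79) mod 82 = 61 -> same as recorded
step 6: x = (9*61 + 79) mod 82 = 54 -> exactly as logged
step 7: x = (9*54 + 79) mod 82 = 73 -> matches
step 8: x = (9*73 + 79) mod 82 = 80 -> consistent with the trace
step 9: x = (9*80 + 79) mod 82 = 61 -> checks out
step 10: x = (9*61 + 79) mod 82 = 54 -> matches
step 11: x = (9*54 + 79) mod 82 = 73 -> the recorded entry deviates here
First deviation found at step 11; the corrected entry is x = 73.

step 11, x = 73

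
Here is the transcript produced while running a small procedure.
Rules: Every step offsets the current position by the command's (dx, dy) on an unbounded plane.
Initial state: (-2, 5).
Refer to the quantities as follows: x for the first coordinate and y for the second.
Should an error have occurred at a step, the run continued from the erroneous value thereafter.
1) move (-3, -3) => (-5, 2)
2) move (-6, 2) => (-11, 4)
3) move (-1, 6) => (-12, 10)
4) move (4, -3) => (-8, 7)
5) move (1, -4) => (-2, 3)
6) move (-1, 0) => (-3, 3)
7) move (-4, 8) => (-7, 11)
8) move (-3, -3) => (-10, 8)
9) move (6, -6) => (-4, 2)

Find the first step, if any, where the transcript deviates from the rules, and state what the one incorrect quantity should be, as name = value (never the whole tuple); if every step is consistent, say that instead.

1. x = -2 + (-3) = -5, y = 5 + (-3) = 2 (in agreement)
2. x = -5 + (-6) = -11, y = 2 + (2) = 4 (matches)
3. x = -11 + (-1) = -12, y = 4 + (6) = 10 (agrees with the transcript)
4. x = -12 + (4) = -8, y = 10 + (-3) = 7 (in agreement)
5. x = -8 + (1) = -7, y = 7 + (-4) = 3 (the entry is off here)
That makes step 5 the first incorrect line — x = -7 is what it should show.

step 5, x = -7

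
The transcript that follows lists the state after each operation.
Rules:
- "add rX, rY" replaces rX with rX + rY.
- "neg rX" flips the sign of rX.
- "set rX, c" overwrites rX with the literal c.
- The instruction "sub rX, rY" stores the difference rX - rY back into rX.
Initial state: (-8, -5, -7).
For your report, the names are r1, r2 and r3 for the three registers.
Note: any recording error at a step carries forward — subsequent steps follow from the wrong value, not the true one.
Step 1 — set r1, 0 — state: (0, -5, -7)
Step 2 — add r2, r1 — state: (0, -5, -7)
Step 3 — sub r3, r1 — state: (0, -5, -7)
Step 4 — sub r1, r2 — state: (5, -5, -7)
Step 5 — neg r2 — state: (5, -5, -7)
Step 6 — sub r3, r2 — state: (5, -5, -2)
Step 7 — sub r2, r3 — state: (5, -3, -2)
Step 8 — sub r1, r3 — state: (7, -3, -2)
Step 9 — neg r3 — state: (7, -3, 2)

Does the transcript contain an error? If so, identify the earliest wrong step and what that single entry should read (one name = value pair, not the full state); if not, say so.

Recomputing the run from the initial state:
step 1: r1 = 0, r2 = -5, r3 = -7
step 2: r1 = 0, r2 = -5, r3 = -7
step 3: r1 = 0, r2 = -5, r3 = -7
step 4: r1 = 5, r2 = -5, r3 = -7
step 5: r1 = 5, r2 = 5, r3 = -7
step 6: r1 = 5, r2 = 5, r3 = -12
step 7: r1 = 5, r2 = 17, r3 = -12
step 8: r1 = 17, r2 = 17, r3 = -12
step 9: r1 = 17, r2 = 17, r3 = 12
The first disagreement with the transcript is at step 5, where the value should be r2 = 5.

step 5, r2 = 5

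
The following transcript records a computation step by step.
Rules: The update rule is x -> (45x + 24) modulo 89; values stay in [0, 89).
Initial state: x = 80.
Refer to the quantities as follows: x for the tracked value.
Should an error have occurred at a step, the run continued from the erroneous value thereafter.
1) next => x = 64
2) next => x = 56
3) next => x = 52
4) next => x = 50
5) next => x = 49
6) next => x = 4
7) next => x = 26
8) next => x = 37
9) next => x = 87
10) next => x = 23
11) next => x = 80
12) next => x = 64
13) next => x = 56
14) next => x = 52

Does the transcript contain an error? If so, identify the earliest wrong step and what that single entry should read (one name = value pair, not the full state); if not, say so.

no error

1. x = (45*80 + 24) mod 89 = 64 (in agreement)
2. x = (45*64 + 24) mod 89 = 56 (agrees with the transcript)
3. x = (45*56 + 24) mod 89 = 52 (agrees with the transcript)
4. x = (45*52 + 24) mod 89 = 50 (in agreement)
5. x = (45*50 + 24) mod 89 = 49 (verified)
6. x = (45*49 + 24) mod 89 = 4 (exactly as logged)
7. x = (45*4 + 24) mod 89 = 26 (consistent with the transcript)
8. x = (45*26 + 24) mod 89 = 37 (same as recorded)
9. x = (45*37 + 24) mod 89 = 87 (consistent with the transcript)
10. x = (45*87 + 24) mod 89 = 23 (in agreement)
11. x = (45*23 + 24) mod 89 = 80 (checks out)
12. x = (45*80 + 24) mod 89 = 64 (checks out)
13. x = (45*64 + 24) mod 89 = 56 (same as recorded)
14. x = (45*56 + 24) mod 89 = 52 (matches)
All entries verified; no error found.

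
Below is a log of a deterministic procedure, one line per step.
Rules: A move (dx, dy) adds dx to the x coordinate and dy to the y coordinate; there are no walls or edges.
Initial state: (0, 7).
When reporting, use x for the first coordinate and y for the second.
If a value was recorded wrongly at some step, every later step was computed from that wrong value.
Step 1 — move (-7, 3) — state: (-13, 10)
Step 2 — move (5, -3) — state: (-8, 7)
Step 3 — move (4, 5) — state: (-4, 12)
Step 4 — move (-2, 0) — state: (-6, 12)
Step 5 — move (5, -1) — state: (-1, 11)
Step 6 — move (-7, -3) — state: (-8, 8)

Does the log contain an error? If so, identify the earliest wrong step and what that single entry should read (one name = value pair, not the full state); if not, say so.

1. x = 0 + (-7) = -7, y = 7 + (3) = 10 (the log has a different value)
First deviation found at step 1; the corrected entry is x = -7.

step 1, x = -7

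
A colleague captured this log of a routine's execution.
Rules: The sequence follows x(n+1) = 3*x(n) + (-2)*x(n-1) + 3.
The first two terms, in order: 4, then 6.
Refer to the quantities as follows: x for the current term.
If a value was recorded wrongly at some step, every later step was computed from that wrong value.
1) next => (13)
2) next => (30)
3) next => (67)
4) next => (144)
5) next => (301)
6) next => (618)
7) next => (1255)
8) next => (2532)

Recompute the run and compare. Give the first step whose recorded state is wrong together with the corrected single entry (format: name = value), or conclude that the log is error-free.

no error

Recomputing the run from the initial state:
step 1: x = 13
step 2: x = 30
step 3: x = 67
step 4: x = 144
step 5: x = 301
step 6: x = 618
step 7: x = 1255
step 8: x = 2532
This matches the log at every step.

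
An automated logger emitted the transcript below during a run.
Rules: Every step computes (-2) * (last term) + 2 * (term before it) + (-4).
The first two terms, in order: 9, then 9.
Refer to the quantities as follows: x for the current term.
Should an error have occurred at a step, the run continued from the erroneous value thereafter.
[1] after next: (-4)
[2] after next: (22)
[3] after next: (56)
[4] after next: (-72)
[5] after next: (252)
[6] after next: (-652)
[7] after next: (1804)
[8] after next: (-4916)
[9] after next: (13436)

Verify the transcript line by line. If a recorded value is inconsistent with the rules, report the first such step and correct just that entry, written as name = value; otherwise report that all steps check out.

step 3, x = -56

1. x = -2*(9) + (2)*(9) + (-4) = -4 (in agreement)
2. x = -2*(-4) + (2)*(9) + (-4) = 22 (checks out)
3. x = -2*(22) + (2)*(-4) + (-4) = -56 (a discrepancy with the transcript)
Step 3 is the first one off; corrected, x = -56.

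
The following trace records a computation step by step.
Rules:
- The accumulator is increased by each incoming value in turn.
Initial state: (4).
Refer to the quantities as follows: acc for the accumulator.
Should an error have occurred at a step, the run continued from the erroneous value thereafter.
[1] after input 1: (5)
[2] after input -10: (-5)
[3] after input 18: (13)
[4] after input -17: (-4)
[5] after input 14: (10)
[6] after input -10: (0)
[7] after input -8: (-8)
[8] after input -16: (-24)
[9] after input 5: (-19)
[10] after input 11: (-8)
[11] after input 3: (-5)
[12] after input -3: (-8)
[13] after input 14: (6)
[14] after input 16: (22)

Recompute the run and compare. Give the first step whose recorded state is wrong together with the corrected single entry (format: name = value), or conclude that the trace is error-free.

no error

Recomputing the run from the initial state:
step 1: acc = 5
step 2: acc = -5
step 3: acc = 13
step 4: acc = -4
step 5: acc = 10
step 6: acc = 0
step 7: acc = -8
step 8: acc = -24
step 9: acc = -19
step 10: acc = -8
step 11: acc = -5
step 12: acc = -8
step 13: acc = 6
step 14: acc = 22
This matches the trace at every step.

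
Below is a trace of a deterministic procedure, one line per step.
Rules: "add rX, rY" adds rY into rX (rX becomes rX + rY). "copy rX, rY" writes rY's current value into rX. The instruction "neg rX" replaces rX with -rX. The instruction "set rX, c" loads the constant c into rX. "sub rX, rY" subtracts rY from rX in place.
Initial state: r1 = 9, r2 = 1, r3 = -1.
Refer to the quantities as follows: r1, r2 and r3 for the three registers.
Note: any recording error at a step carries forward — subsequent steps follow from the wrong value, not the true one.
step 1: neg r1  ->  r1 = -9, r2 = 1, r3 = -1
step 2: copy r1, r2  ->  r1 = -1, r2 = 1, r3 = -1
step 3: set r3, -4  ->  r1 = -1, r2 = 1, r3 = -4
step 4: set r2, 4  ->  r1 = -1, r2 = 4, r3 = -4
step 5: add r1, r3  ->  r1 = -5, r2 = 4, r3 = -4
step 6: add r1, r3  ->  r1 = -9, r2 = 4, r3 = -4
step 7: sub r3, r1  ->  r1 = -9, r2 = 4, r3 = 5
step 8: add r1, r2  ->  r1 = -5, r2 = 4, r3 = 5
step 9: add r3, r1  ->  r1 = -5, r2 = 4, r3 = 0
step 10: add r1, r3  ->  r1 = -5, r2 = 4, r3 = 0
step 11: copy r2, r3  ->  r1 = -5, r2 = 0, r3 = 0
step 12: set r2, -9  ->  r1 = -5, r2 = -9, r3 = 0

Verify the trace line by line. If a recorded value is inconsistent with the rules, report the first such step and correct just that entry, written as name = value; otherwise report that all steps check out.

step 2, r1 = 1

Step 1: r1 = -(9) = -9 — confirmed correct.
Step 2: r1 = 1 — a discrepancy with the trace.
So the first discrepancy is step 2, where the right value is r1 = 1.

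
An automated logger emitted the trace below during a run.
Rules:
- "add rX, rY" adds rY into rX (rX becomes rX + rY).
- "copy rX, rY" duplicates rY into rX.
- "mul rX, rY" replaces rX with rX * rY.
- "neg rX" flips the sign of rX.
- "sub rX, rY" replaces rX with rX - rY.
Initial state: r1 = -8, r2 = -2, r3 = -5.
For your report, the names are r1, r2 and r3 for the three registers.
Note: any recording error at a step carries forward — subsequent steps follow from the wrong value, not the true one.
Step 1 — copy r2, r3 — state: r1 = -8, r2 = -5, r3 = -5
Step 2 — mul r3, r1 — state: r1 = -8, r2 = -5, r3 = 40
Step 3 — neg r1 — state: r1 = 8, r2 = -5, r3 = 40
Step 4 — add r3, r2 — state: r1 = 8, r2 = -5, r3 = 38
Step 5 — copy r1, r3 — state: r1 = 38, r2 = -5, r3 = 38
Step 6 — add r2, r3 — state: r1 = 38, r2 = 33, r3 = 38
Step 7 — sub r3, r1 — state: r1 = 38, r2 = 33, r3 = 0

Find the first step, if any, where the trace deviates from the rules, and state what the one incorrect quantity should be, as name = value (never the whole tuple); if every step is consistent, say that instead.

step 4, r3 = 35

1. r2 = -5 (same as recorded)
2. r3 = -5 * -8 = 40 (confirmed correct)
3. r1 = -(-8) = 8 (in agreement)
4. r3 = 40 + -5 = 35 (this is not what the trace shows)
The audit stops at step 4: the recorded entry is wrong and should be r3 = 35.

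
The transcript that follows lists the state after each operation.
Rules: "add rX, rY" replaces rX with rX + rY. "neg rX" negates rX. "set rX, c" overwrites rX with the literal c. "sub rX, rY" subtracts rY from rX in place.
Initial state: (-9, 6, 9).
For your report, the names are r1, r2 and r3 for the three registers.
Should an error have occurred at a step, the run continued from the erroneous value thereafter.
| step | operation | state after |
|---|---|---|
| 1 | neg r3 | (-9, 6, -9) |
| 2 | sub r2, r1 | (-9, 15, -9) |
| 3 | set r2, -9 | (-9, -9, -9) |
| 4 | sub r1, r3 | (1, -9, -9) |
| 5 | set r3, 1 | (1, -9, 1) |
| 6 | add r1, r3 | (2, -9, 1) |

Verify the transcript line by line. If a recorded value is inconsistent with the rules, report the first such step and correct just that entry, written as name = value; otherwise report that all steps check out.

step 1: r3 = -(9) = -9 -> checks out
step 2: r2 = 6 - -9 = 15 -> matches
step 3: r2 = -9 -> no discrepancy
step 4: r1 = -9 - -9 = 0 -> the transcript disagrees here
That makes step 4 the first incorrect line — r1 = 0 is what it should show.

step 4, r1 = 0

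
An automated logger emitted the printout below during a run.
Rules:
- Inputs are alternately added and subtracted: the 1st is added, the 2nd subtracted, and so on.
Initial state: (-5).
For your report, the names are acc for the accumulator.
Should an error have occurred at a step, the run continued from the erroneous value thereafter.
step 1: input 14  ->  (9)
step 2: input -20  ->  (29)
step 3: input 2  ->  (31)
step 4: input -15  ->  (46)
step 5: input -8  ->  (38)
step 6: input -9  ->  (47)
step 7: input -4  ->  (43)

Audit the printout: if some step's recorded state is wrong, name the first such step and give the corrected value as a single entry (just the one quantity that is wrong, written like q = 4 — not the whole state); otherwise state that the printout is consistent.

Recomputing the run from the initial state:
step 1: acc = 9
step 2: acc = 29
step 3: acc = 31
step 4: acc = 46
step 5: acc = 38
step 6: acc = 47
step 7: acc = 43
This matches the printout at every step.

no error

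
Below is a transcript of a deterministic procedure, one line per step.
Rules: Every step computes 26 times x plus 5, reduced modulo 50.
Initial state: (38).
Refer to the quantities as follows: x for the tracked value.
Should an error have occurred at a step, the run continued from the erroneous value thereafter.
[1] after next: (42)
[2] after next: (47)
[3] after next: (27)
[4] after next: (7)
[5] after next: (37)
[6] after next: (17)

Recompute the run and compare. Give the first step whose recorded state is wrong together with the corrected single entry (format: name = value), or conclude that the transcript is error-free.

Recomputing the run from the initial state:
step 1: x = 43
step 2: x = 23
step 3: x = 3
step 4: x = 33
step 5: x = 13
step 6: x = 43
The first disagreement with the transcript is at step 1, where the value should be x = 43.

step 1, x = 43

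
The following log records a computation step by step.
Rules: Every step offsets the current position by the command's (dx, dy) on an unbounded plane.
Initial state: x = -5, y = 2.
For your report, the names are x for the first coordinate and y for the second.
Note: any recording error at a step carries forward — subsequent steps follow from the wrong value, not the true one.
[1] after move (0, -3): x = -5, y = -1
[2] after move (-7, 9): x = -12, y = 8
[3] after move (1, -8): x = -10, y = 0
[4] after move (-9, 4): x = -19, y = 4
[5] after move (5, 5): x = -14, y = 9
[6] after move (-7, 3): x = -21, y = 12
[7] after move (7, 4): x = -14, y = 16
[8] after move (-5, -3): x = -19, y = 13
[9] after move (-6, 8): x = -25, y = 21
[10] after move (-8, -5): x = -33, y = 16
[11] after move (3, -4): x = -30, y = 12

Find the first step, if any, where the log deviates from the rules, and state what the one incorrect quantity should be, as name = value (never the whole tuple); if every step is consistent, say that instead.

step 3, x = -11

Recomputing the run from the initial state:
step 1: x = -5, y = -1
step 2: x = -12, y = 8
step 3: x = -11, y = 0
step 4: x = -20, y = 4
step 5: x = -15, y = 9
step 6: x = -22, y = 12
step 7: x = -15, y = 16
step 8: x = -20, y = 13
step 9: x = -26, y = 21
step 10: x = -34, y = 16
step 11: x = -31, y = 12
The first disagreement with the log is at step 3, where the value should be x = -11.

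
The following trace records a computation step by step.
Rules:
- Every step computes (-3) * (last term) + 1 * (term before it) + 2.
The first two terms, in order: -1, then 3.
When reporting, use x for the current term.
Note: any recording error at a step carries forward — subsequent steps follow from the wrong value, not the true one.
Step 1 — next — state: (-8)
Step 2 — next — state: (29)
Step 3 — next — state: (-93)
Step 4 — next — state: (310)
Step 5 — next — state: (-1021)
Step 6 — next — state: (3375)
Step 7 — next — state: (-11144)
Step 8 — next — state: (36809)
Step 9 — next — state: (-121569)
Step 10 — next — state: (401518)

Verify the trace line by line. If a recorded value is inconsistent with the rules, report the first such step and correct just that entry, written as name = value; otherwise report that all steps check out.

Recomputing the run from the initial state:
step 1: x = -8
step 2: x = 29
step 3: x = -93
step 4: x = 310
step 5: x = -1021
step 6: x = 3375
step 7: x = -11144
step 8: x = 36809
step 9: x = -121569
step 10: x = 401518
This matches the trace at every step.

no error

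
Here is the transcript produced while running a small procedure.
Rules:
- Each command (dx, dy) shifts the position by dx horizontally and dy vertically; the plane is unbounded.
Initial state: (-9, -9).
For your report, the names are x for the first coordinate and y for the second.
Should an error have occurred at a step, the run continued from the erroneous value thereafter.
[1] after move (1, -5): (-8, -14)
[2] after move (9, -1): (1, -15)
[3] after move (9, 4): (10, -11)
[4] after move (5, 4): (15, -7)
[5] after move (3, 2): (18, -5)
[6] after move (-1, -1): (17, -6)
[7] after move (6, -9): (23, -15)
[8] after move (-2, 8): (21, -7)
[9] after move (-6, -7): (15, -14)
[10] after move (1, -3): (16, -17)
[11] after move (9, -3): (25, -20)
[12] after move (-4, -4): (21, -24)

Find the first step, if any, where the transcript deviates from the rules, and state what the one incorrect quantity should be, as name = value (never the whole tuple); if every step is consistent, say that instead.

Step 1: x = -9 + (1) = -8, y = -9 + (-5) = -14 — matches.
Step 2: x = -8 + (9) = 1, y = -14 + (-1) = -15 — consistent with the transcript.
Step 3: x = 1 + (9) = 10, y = -15 + (4) = -11 — exactly as logged.
Step 4: x = 10 + (5) = 15, y = -11 + (4) = -7 — confirmed correct.
Step 5: x = 15 + (3) = 18, y = -7 + (2) = -5 — confirmed correct.
Step 6: x = 18 + (-1) = 17, y = -5 + (-1) = -6 — consistent with the transcript.
Step 7: x = 17 + (6) = 23, y = -6 + (-9) = -15 — checks out.
Step 8: x = 23 + (-2) = 21, y = -15 + (8) = -7 — verified.
Step 9: x = 21 + (-6) = 15, y = -7 + (-7) = -14 — matches.
Step 10: x = 15 + (1) = 16, y = -14 + (-3) = -17 — confirmed correct.
Step 11: x = 16 + (9) = 25, y = -17 + (-3) = -20 — verified.
Step 12: x = 25 + (-4) = 21, y = -20 + (-4) = -24 — checks out.
The recomputation confirms every line.

no error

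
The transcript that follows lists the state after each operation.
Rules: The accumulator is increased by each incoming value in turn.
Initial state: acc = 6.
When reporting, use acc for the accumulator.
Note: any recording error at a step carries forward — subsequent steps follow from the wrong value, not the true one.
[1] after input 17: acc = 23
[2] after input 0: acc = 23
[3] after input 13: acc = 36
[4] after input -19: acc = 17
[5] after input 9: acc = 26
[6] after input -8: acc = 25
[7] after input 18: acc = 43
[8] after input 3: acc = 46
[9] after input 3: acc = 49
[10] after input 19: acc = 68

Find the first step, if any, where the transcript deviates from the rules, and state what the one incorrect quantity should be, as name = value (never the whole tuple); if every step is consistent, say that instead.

step 6, acc = 18

1. acc = 6 + 17 = 23 (agrees with the transcript)
2. acc = 23 + 0 = 23 (matches)
3. acc = 23 + 13 = 36 (exactly as logged)
4. acc = 36 + -19 = 17 (confirmed correct)
5. acc = 17 + 9 = 26 (in agreement)
6. acc = 26 + -8 = 18 (the entry is off here)
Step 6 is the first one off; corrected, acc = 18.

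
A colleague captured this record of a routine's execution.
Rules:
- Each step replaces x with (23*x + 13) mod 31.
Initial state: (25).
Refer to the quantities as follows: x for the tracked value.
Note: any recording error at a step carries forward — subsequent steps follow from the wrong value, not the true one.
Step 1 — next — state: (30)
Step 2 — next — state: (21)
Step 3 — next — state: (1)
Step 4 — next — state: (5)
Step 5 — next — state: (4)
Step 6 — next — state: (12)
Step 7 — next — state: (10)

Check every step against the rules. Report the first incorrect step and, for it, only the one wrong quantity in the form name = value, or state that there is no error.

step 1: x = (23*25 + 13) mod 31 = 30 -> checks out
step 2: x = (23*30 + 13) mod 31 = 21 -> matches
step 3: x = (23*21 + 13) mod 31 = 0 -> first mismatch against the record
First incorrect step: 3; the correct value is x = 0.

step 3, x = 0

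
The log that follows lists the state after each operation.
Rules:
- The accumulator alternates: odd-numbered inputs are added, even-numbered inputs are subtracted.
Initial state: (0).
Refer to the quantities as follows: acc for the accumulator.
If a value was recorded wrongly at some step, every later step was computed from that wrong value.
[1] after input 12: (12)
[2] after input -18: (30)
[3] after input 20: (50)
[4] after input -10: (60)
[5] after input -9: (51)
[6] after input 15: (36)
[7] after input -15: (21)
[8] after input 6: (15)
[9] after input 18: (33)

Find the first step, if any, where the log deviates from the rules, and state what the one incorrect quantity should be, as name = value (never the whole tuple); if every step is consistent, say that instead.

Recomputing the run from the initial state:
step 1: acc = 12
step 2: acc = 30
step 3: acc = 50
step 4: acc = 60
step 5: acc = 51
step 6: acc = 36
step 7: acc = 21
step 8: acc = 15
step 9: acc = 33
This matches the log at every step.

no error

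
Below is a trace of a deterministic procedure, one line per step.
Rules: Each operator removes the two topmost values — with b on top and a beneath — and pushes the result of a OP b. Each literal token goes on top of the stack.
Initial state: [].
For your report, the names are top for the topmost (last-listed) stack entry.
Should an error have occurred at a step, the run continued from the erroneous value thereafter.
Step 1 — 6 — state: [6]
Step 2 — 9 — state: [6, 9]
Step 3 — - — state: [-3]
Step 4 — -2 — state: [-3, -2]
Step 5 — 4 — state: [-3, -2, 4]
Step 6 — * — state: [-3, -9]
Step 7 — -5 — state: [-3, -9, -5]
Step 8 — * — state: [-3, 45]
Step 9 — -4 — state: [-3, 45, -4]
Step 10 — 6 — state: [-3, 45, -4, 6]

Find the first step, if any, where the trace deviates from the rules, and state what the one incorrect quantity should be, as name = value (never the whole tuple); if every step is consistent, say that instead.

step 1: push 6: top = 6 -> no discrepancy
step 2: push 9: top = 9 -> confirmed correct
step 3: 6 - 9 = -3 -> matches
step 4: push -2: top = -2 -> no discrepancy
step 5: push 4: top = 4 -> same as recorded
step 6: -2 * 4 = -8 -> the trace has a different value
Conclusion: step 6 carries the first error; the entry should be top = -8.

step 6, top = -8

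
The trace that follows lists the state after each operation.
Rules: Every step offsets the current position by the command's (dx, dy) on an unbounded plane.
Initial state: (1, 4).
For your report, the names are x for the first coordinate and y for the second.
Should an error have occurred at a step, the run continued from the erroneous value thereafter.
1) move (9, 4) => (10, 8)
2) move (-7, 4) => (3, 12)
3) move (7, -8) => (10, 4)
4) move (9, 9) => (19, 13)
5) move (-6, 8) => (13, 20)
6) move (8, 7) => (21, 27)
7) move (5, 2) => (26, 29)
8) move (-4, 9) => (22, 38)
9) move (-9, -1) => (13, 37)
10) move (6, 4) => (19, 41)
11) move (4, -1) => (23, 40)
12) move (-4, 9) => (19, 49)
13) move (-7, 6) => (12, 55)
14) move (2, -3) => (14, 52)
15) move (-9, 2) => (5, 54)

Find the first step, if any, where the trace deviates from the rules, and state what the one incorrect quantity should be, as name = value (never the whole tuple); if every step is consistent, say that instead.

step 5, y = 21

1. x = 1 + (9) = 10, y = 4 + (4) = 8 (checks out)
2. x = 10 + (-7) = 3, y = 8 + (4) = 12 (in agreement)
3. x = 3 + (7) = 10, y = 12 + (-8) = 4 (no discrepancy)
4. x = 10 + (9) = 19, y = 4 + (9) = 13 (in agreement)
5. x = 19 + (-6) = 13, y = 13 + (8) = 21 (the trace has a different value)
Conclusion: step 5 carries the first error; the entry should be y = 21.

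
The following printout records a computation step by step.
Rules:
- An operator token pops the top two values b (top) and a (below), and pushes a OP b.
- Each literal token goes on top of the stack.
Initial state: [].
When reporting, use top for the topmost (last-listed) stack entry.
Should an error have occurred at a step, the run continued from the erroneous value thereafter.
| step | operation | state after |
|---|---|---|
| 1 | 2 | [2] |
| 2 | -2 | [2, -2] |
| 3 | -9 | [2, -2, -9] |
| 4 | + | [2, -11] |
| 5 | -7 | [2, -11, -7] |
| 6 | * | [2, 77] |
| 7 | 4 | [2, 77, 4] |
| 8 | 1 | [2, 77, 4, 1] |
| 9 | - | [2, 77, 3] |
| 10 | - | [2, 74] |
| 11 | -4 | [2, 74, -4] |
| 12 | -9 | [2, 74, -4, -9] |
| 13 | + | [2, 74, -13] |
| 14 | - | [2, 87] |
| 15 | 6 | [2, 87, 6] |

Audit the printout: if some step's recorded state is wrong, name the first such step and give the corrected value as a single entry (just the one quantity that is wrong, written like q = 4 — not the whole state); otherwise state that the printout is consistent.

no error

Recomputing the run from the initial state:
step 1: [2]
step 2: [2, -2]
step 3: [2, -2, -9]
step 4: [2, -11]
step 5: [2, -11, -7]
step 6: [2, 77]
step 7: [2, 77, 4]
step 8: [2, 77, 4, 1]
step 9: [2, 77, 3]
step 10: [2, 74]
step 11: [2, 74, -4]
step 12: [2, 74, -4, -9]
step 13: [2, 74, -13]
step 14: [2, 87]
step 15: [2, 87, 6]
This matches the printout at every step.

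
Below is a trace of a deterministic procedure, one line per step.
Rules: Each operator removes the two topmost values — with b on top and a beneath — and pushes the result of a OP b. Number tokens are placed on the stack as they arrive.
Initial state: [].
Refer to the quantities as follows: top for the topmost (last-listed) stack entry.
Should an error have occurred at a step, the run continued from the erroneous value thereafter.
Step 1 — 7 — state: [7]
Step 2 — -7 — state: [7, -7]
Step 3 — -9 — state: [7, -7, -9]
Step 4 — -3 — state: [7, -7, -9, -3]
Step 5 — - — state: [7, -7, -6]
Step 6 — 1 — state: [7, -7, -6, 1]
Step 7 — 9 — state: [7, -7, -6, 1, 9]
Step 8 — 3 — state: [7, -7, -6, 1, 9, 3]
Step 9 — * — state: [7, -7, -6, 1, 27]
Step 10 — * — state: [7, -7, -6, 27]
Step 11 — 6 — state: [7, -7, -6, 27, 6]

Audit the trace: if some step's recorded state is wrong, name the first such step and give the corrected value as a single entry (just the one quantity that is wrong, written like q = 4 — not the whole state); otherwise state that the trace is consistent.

no error

Step 1: push 7: top = 7 — matches.
Step 2: push -7: top = -7 — in agreement.
Step 3: push -9: top = -9 — exactly as logged.
Step 4: push -3: top = -3 — exactly as logged.
Step 5: -9 - -3 = -6 — checks out.
Step 6: push 1: top = 1 — confirmed correct.
Step 7: push 9: top = 9 — in agreement.
Step 8: push 3: top = 3 — agrees with the trace.
Step 9: 9 * 3 = 27 — verified.
Step 10: 1 * 27 = 27 — no discrepancy.
Step 11: push 6: top = 6 — in agreement.
All entries verified; no error found.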